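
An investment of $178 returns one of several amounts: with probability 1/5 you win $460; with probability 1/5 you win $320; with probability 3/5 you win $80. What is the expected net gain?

E[payout] = 460·1/5 + 320·1/5 + 80·3/5
 = 92 + 64 + 48
 = 204
Net = 204 - 178 = 26

26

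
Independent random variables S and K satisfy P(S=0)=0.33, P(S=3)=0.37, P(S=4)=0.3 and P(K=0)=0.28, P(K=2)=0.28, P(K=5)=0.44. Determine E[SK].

E[SK] = Σ_s Σ_k sk · P(S=s)P(K=k)
 = 0·0.0924 + 0·0.0924 + 0·0.1452 + 0·0.1036 + 6·0.1036 + 15·0.1628 + 0·0.084 + 8·0.084 + 20·0.132
 = 0 + 0 + 0 + 0 + 0.6216 + 2.442 + 0 + 0.672 + 2.64
 = 6.3756

6.3756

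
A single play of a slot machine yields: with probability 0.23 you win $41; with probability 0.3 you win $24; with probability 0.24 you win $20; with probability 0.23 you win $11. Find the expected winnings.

23.96

E[payout] = 41·0.23 + 24·0.3 + 20·0.24 + 11·0.23
 = 9.43 + 7.2 + 4.8 + 2.53
 = 23.96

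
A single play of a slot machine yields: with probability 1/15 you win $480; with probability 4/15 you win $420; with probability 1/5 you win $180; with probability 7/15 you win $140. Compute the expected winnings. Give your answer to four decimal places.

245.3333

E[payout] = 480·1/15 + 420·4/15 + 180·1/5 + 140·7/15
 = 32 + 112 + 36 + 196/3
 = 736/3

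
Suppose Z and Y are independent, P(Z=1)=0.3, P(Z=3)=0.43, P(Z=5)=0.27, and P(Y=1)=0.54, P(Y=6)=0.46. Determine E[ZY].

E[ZY] = Σ_z Σ_y zy · P(Z=z)P(Y=y)
 = 1·0.162 + 6·0.138 + 3·0.2322 + 18·0.1978 + 5·0.1458 + 30·0.1242
 = 0.162 + 0.828 + 0.6966 + 3.5604 + 0.729 + 3.726
 = 9.702

9.702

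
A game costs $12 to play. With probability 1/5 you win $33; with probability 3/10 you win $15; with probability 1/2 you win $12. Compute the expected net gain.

E[payout] = 33·1/5 + 15·3/10 + 12·1/2
 = 33/5 + 9/2 + 6
 = 171/10
Net = 171/10 - 12 = 51/10

5.1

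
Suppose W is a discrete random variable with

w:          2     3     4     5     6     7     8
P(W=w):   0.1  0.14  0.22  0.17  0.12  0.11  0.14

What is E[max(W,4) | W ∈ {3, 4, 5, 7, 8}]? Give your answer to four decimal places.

5.3590

P(W ∈ {3, 4, 5, 7, 8}) = 0.14 + 0.22 + 0.17 + 0.11 + 0.14 = 0.78.
E[max(W,4) | W ∈ {3, 4, 5, 7, 8}] = [4·0.14 + 4·0.22 + 5·0.17 + 7·0.11 + 8·0.14] / 0.78
 = 4.18 / 0.78
 = 209/39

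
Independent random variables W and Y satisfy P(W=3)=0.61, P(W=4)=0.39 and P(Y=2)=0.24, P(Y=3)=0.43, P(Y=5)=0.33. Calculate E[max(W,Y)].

E[max(W,Y)] = Σ_w Σ_y max(w,y) · P(W=w)P(Y=y)
 = 3·0.1464 + 3·0.2623 + 5·0.2013 + 4·0.0936 + 4·0.1677 + 5·0.1287
 = 0.4392 + 0.7869 + 1.0065 + 0.3744 + 0.6708 + 0.6435
 = 3.9213

3.9213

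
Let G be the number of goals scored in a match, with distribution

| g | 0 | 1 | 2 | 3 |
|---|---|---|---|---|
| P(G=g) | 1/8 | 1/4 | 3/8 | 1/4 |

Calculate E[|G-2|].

0.75

E[|G-2|] = Σ |g-2|·P(G=g)
 = 2·1/8 + 1·1/4 + 0·3/8 + 1·1/4
 = 1/4 + 1/4 + 0 + 1/4
 = 3/4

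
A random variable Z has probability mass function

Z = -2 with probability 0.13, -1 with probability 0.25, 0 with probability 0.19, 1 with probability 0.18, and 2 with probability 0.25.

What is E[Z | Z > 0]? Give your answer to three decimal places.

P(Z > 0) = 0.18 + 0.25 = 0.43.
E[Z | Z > 0] = [1·0.18 + 2·0.25] / 0.43
 = 0.68 / 0.43
 = 68/43

1.581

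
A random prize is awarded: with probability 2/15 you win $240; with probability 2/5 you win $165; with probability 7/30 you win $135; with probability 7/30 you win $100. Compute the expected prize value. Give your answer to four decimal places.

152.8333

E[payout] = 240·2/15 + 165·2/5 + 135·7/30 + 100·7/30
 = 32 + 66 + 63/2 + 70/3
 = 917/6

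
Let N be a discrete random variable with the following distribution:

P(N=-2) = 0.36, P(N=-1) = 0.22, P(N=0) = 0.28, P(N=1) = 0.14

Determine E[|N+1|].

E[|N+1|] = Σ |n+1|·P(N=n)
 = 1·0.36 + 0·0.22 + 1·0.28 + 2·0.14
 = 0.36 + 0 + 0.28 + 0.28
 = 0.92

0.92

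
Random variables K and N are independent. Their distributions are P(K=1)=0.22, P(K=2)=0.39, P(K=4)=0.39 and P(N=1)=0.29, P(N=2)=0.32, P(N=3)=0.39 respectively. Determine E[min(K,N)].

1.7059

E[min(K,N)] = Σ_k Σ_n min(k,n) · P(K=k)P(N=n)
 = 1·0.0638 + 1·0.0704 + 1·0.0858 + 1·0.1131 + 2·0.1248 + 2·0.1521 + 1·0.1131 + 2·0.1248 + 3·0.1521
 = 0.0638 + 0.0704 + 0.0858 + 0.1131 + 0.2496 + 0.3042 + 0.1131 + 0.2496 + 0.4563
 = 1.7059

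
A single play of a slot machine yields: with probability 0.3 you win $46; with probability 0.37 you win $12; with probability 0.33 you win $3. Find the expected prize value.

19.23

E[payout] = 46·0.3 + 12·0.37 + 3·0.33
 = 13.8 + 4.44 + 0.99
 = 19.23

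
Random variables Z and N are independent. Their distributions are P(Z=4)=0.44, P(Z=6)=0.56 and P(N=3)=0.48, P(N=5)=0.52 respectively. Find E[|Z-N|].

1.5376

E[|Z-N|] = Σ_z Σ_n |z-n| · P(Z=z)P(N=n)
 = 1·0.2112 + 1·0.2288 + 3·0.2688 + 1·0.2912
 = 0.2112 + 0.2288 + 0.8064 + 0.2912
 = 1.5376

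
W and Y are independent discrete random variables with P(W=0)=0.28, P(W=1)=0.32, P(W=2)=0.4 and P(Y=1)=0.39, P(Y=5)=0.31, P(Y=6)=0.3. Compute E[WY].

E[WY] = Σ_w Σ_y wy · P(W=w)P(Y=y)
 = 0·0.1092 + 0·0.0868 + 0·0.084 + 1·0.1248 + 5·0.0992 + 6·0.096 + 2·0.156 + 10·0.124 + 12·0.12
 = 0 + 0 + 0 + 0.1248 + 0.496 + 0.576 + 0.312 + 1.24 + 1.44
 = 4.1888

4.1888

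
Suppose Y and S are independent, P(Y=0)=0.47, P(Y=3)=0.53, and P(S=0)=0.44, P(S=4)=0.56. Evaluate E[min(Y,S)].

0.8904

E[min(Y,S)] = Σ_y Σ_s min(y,s) · P(Y=y)P(S=s)
 = 0·0.2068 + 0·0.2632 + 0·0.2332 + 3·0.2968
 = 0 + 0 + 0 + 0.8904
 = 0.8904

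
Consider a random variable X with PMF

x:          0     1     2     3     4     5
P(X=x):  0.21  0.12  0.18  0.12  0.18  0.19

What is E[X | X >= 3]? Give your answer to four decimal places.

P(X >= 3) = 0.12 + 0.18 + 0.19 = 0.49.
E[X | X >= 3] = [3·0.12 + 4·0.18 + 5·0.19] / 0.49
 = 2.03 / 0.49
 = 29/7

4.1429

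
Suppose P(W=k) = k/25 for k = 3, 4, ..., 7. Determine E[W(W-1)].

25.6

E[W(W-1)] = Σ w(w-1)·P(W=w)
 = 6·3/25 + 12·4/25 + 20·1/5 + 30·6/25 + 42·7/25
 = 18/25 + 48/25 + 4 + 36/5 + 294/25
 = 128/5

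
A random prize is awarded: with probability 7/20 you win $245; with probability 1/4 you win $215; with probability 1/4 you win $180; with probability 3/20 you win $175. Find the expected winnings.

210.75

E[payout] = 245·7/20 + 215·1/4 + 180·1/4 + 175·3/20
 = 343/4 + 215/4 + 45 + 105/4
 = 843/4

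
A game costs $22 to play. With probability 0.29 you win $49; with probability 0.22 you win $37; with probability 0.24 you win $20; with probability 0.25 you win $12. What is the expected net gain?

E[payout] = 49·0.29 + 37·0.22 + 20·0.24 + 12·0.25
 = 14.21 + 8.14 + 4.8 + 3
 = 30.15
Net = 30.15 - 22 = 8.15

8.15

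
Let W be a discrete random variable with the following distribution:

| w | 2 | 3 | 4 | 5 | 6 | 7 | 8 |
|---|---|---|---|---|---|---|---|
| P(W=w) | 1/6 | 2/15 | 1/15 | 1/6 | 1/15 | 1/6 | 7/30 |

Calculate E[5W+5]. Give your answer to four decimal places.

31.3333

E[5W+5] = Σ (5w+5)·P(W=w)
 = 15·1/6 + 20·2/15 + 25·1/15 + 30·1/6 + 35·1/15 + 40·1/6 + 45·7/30
 = 5/2 + 8/3 + 5/3 + 5 + 7/3 + 20/3 + 21/2
 = 94/3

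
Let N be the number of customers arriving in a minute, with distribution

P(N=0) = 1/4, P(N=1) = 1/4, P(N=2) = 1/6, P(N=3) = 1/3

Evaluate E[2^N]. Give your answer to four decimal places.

E[2^N] = Σ 2^n·P(N=n)
 = 1·1/4 + 2·1/4 + 4·1/6 + 8·1/3
 = 1/4 + 1/2 + 2/3 + 8/3
 = 49/12

4.0833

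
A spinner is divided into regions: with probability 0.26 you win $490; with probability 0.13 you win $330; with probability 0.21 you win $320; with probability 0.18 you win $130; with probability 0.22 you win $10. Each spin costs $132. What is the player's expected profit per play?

E[payout] = 490·0.26 + 330·0.13 + 320·0.21 + 130·0.18 + 10·0.22
 = 127.4 + 42.9 + 67.2 + 23.4 + 2.2
 = 263.1
Net = 263.1 - 132 = 131.1

131.1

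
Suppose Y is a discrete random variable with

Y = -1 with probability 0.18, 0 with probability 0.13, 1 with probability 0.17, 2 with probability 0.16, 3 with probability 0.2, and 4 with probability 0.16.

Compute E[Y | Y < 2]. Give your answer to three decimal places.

-0.021

P(Y < 2) = 0.18 + 0.13 + 0.17 = 0.48.
E[Y | Y < 2] = [(-1)·0.18 + 0·0.13 + 1·0.17] / 0.48
 = -0.01 / 0.48
 = -1/48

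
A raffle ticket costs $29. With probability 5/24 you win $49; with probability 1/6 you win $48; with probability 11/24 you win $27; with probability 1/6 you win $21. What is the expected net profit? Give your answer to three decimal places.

5.083

E[payout] = 49·5/24 + 48·1/6 + 27·11/24 + 21·1/6
 = 245/24 + 8 + 99/8 + 7/2
 = 409/12
Net = 409/12 - 29 = 61/12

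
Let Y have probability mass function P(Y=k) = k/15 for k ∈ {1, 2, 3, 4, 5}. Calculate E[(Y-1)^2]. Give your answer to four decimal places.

E[(Y-1)^2] = Σ (y-1)^2·P(Y=y)
 = 0·1/15 + 1·2/15 + 4·1/5 + 9·4/15 + 16·1/3
 = 0 + 2/15 + 4/5 + 12/5 + 16/3
 = 26/3

8.6667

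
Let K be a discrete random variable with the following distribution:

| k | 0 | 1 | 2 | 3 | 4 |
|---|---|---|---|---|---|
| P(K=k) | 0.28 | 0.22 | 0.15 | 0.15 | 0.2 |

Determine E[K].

E[K] = Σ k·P(K=k)
 = 0·0.28 + 1·0.22 + 2·0.15 + 3·0.15 + 4·0.2
 = 0 + 0.22 + 0.3 + 0.45 + 0.8
 = 1.77

1.77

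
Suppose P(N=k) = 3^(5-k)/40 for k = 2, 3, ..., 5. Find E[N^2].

E[N^2] = Σ n^2·P(N=n)
 = 4·27/40 + 9·9/40 + 16·3/40 + 25·1/40
 = 27/10 + 81/40 + 6/5 + 5/8
 = 131/20

6.55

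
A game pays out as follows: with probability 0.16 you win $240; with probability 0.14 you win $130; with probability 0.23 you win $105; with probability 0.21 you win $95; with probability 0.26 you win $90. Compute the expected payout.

124.1

E[payout] = 240·0.16 + 130·0.14 + 105·0.23 + 95·0.21 + 90·0.26
 = 38.4 + 18.2 + 24.15 + 19.95 + 23.4
 = 124.1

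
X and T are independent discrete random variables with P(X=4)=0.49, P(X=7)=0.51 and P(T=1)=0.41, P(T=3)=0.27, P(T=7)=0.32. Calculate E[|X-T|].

3.0108

E[|X-T|] = Σ_x Σ_t |x-t| · P(X=x)P(T=t)
 = 3·0.2009 + 1·0.1323 + 3·0.1568 + 6·0.2091 + 4·0.1377 + 0·0.1632
 = 0.6027 + 0.1323 + 0.4704 + 1.2546 + 0.5508 + 0
 = 3.0108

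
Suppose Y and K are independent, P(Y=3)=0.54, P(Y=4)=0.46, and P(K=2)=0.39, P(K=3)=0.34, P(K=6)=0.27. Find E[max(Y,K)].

E[max(Y,K)] = Σ_y Σ_k max(y,k) · P(Y=y)P(K=k)
 = 3·0.2106 + 3·0.1836 + 6·0.1458 + 4·0.1794 + 4·0.1564 + 6·0.1242
 = 0.6318 + 0.5508 + 0.8748 + 0.7176 + 0.6256 + 0.7452
 = 4.1458

4.1458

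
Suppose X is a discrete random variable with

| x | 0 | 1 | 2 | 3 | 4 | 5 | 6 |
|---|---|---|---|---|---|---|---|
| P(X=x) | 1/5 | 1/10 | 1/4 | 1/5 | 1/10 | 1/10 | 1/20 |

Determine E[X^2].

8.8

E[X^2] = Σ x^2·P(X=x)
 = 0·1/5 + 1·1/10 + 4·1/4 + 9·1/5 + 16·1/10 + 25·1/10 + 36·1/20
 = 0 + 1/10 + 1 + 9/5 + 8/5 + 5/2 + 9/5
 = 44/5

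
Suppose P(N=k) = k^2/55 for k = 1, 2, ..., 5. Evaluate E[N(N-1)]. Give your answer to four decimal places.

13.7091

E[N(N-1)] = Σ n(n-1)·P(N=n)
 = 0·1/55 + 2·4/55 + 6·9/55 + 12·16/55 + 20·5/11
 = 0 + 8/55 + 54/55 + 192/55 + 100/11
 = 754/55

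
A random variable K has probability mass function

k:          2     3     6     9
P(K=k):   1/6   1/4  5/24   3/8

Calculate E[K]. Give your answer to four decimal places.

E[K] = Σ k·P(K=k)
 = 2·1/6 + 3·1/4 + 6·5/24 + 9·3/8
 = 1/3 + 3/4 + 5/4 + 27/8
 = 137/24

5.7083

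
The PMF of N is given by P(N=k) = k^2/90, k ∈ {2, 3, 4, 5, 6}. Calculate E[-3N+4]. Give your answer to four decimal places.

-10.6667

E[-3N+4] = Σ (-3n+4)·P(N=n)
 = (-2)·2/45 + (-5)·1/10 + (-8)·8/45 + (-11)·5/18 + (-14)·2/5
 = (-4/45) + (-1/2) + (-64/45) + (-55/18) + (-28/5)
 = -32/3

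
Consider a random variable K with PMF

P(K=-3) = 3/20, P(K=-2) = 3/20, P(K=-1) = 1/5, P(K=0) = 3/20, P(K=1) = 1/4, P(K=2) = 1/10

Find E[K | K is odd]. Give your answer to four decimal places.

P(K is odd) = 3/20 + 1/5 + 1/4 = 3/5.
E[K | K is odd] = [(-3)·3/20 + (-1)·1/5 + 1·1/4] / (3/5)
 = -2/5 / (3/5)
 = -2/3

-0.6667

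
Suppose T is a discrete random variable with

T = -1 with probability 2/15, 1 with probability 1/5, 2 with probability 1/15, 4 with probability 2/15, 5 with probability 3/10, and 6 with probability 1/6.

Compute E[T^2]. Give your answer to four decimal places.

16.2333

E[T^2] = Σ t^2·P(T=t)
 = 1·2/15 + 1·1/5 + 4·1/15 + 16·2/15 + 25·3/10 + 36·1/6
 = 2/15 + 1/5 + 4/15 + 32/15 + 15/2 + 6
 = 487/30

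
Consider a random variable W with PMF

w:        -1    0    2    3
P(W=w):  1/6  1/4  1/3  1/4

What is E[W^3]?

E[W^3] = Σ w^3·P(W=w)
 = (-1)·1/6 + 0·1/4 + 8·1/3 + 27·1/4
 = (-1/6) + 0 + 8/3 + 27/4
 = 37/4

9.25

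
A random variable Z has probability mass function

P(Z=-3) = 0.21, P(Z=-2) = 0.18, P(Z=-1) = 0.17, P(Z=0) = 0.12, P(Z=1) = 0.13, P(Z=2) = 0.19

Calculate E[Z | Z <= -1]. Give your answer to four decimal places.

-2.0714

P(Z <= -1) = 0.21 + 0.18 + 0.17 = 0.56.
E[Z | Z <= -1] = [(-3)·0.21 + (-2)·0.18 + (-1)·0.17] / 0.56
 = -1.16 / 0.56
 = -29/14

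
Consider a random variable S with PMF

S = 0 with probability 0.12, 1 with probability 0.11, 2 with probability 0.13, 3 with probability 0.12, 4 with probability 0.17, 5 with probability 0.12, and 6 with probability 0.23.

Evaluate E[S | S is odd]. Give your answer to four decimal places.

P(S is odd) = 0.11 + 0.12 + 0.12 = 0.35.
E[S | S is odd] = [1·0.11 + 3·0.12 + 5·0.12] / 0.35
 = 1.07 / 0.35
 = 107/35

3.0571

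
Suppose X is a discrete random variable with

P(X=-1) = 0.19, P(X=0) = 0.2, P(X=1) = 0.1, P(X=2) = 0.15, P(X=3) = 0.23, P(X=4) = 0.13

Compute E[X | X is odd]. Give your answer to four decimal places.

1.1538

P(X is odd) = 0.19 + 0.1 + 0.23 = 0.52.
E[X | X is odd] = [(-1)·0.19 + 1·0.1 + 3·0.23] / 0.52
 = 0.6 / 0.52
 = 15/13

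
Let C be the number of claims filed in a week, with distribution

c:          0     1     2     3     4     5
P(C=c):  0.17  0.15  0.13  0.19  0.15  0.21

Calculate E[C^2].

10.03

E[C^2] = Σ c^2·P(C=c)
 = 0·0.17 + 1·0.15 + 4·0.13 + 9·0.19 + 16·0.15 + 25·0.21
 = 0 + 0.15 + 0.52 + 1.71 + 2.4 + 5.25
 = 10.03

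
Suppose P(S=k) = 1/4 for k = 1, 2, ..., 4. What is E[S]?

E[S] = Σ s·P(S=s)
 = 1·1/4 + 2·1/4 + 3·1/4 + 4·1/4
 = 1/4 + 1/2 + 3/4 + 1
 = 5/2

2.5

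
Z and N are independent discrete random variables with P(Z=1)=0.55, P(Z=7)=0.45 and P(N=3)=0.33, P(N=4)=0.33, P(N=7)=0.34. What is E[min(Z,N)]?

E[min(Z,N)] = Σ_z Σ_n min(z,n) · P(Z=z)P(N=n)
 = 1·0.1815 + 1·0.1815 + 1·0.187 + 3·0.1485 + 4·0.1485 + 7·0.153
 = 0.1815 + 0.1815 + 0.187 + 0.4455 + 0.594 + 1.071
 = 2.6605

2.6605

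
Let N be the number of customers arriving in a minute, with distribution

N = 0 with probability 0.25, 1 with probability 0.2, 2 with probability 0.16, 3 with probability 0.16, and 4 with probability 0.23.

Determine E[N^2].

E[N^2] = Σ n^2·P(N=n)
 = 0·0.25 + 1·0.2 + 4·0.16 + 9·0.16 + 16·0.23
 = 0 + 0.2 + 0.64 + 1.44 + 3.68
 = 5.96

5.96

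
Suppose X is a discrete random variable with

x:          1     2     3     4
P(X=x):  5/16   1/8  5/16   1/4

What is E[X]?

2.5

E[X] = Σ x·P(X=x)
 = 1·5/16 + 2·1/8 + 3·5/16 + 4·1/4
 = 5/16 + 1/4 + 15/16 + 1
 = 5/2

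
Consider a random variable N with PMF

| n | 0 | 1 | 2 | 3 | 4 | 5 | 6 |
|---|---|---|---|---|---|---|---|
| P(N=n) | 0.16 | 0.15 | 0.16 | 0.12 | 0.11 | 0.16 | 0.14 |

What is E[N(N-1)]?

E[N(N-1)] = Σ n(n-1)·P(N=n)
 = 0·0.16 + 0·0.15 + 2·0.16 + 6·0.12 + 12·0.11 + 20·0.16 + 30·0.14
 = 0 + 0 + 0.32 + 0.72 + 1.32 + 3.2 + 4.2
 = 9.76

9.76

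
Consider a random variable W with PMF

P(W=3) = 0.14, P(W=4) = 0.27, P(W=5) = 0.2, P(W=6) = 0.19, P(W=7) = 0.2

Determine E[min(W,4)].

E[min(W,4)] = Σ min(w,4)·P(W=w)
 = 3·0.14 + 4·0.27 + 4·0.2 + 4·0.19 + 4·0.2
 = 0.42 + 1.08 + 0.8 + 0.76 + 0.8
 = 3.86

3.86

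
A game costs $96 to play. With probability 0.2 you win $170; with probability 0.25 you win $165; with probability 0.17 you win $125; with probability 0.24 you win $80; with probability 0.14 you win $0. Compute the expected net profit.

19.7

E[payout] = 170·0.2 + 165·0.25 + 125·0.17 + 80·0.24 + 0·0.14
 = 34 + 41.25 + 21.25 + 19.2 + 0
 = 115.7
Net = 115.7 - 96 = 19.7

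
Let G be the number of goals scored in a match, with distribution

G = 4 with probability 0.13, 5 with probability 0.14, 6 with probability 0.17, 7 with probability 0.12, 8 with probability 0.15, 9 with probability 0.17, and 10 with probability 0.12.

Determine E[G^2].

52.95

E[G^2] = Σ g^2·P(G=g)
 = 16·0.13 + 25·0.14 + 36·0.17 + 49·0.12 + 64·0.15 + 81·0.17 + 100·0.12
 = 2.08 + 3.5 + 6.12 + 5.88 + 9.6 + 13.77 + 12
 = 52.95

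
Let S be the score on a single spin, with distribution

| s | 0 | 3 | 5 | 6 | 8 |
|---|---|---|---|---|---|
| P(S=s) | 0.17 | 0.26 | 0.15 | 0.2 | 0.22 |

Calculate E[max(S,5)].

5.86

E[max(S,5)] = Σ max(s,5)·P(S=s)
 = 5·0.17 + 5·0.26 + 5·0.15 + 6·0.2 + 8·0.22
 = 0.85 + 1.3 + 0.75 + 1.2 + 1.76
 = 5.86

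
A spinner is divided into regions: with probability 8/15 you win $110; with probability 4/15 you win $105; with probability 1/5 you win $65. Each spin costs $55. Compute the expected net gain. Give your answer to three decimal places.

44.667

E[payout] = 110·8/15 + 105·4/15 + 65·1/5
 = 176/3 + 28 + 13
 = 299/3
Net = 299/3 - 55 = 134/3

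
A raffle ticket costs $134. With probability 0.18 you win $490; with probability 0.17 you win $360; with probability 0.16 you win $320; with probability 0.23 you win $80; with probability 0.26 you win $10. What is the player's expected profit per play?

E[payout] = 490·0.18 + 360·0.17 + 320·0.16 + 80·0.23 + 10·0.26
 = 88.2 + 61.2 + 51.2 + 18.4 + 2.6
 = 221.6
Net = 221.6 - 134 = 87.6

87.6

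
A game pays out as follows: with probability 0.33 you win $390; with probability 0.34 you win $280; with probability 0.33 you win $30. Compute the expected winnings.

233.8

E[payout] = 390·0.33 + 280·0.34 + 30·0.33
 = 128.7 + 95.2 + 9.9
 = 233.8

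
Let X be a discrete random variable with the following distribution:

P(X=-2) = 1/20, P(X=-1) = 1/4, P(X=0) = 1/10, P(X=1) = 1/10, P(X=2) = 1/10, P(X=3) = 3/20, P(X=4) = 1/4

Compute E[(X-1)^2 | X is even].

P(X is even) = 1/20 + 1/10 + 1/10 + 1/4 = 1/2.
E[(X-1)^2 | X is even] = [9·1/20 + 1·1/10 + 1·1/10 + 9·1/4] / (1/2)
 = 29/10 / (1/2)
 = 29/5

5.8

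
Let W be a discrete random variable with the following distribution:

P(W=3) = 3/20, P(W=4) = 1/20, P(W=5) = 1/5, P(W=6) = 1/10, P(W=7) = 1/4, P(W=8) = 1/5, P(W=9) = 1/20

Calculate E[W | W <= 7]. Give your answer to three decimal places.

5.333

P(W <= 7) = 3/20 + 1/20 + 1/5 + 1/10 + 1/4 = 3/4.
E[W | W <= 7] = [3·3/20 + 4·1/20 + 5·1/5 + 6·1/10 + 7·1/4] / (3/4)
 = 4 / (3/4)
 = 16/3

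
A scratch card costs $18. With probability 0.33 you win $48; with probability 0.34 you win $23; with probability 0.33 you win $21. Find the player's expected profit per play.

E[payout] = 48·0.33 + 23·0.34 + 21·0.33
 = 15.84 + 7.82 + 6.93
 = 30.59
Net = 30.59 - 18 = 12.59

12.59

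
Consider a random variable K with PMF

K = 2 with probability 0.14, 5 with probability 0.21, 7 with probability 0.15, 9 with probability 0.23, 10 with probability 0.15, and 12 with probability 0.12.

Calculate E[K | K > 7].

10.02

P(K > 7) = 0.23 + 0.15 + 0.12 = 0.5.
E[K | K > 7] = [9·0.23 + 10·0.15 + 12·0.12] / 0.5
 = 5.01 / 0.5
 = 501/50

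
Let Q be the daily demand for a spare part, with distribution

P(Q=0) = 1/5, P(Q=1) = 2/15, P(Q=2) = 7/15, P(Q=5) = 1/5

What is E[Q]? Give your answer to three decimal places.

2.067

E[Q] = Σ q·P(Q=q)
 = 0·1/5 + 1·2/15 + 2·7/15 + 5·1/5
 = 0 + 2/15 + 14/15 + 1
 = 31/15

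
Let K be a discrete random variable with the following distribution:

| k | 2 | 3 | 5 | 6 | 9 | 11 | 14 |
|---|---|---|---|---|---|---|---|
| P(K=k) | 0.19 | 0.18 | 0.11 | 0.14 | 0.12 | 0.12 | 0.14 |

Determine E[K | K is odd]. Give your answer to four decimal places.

6.5849

P(K is odd) = 0.18 + 0.11 + 0.12 + 0.12 = 0.53.
E[K | K is odd] = [3·0.18 + 5·0.11 + 9·0.12 + 11·0.12] / 0.53
 = 3.49 / 0.53
 = 349/53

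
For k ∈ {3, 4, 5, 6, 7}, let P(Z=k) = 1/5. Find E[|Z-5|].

1.2

E[|Z-5|] = Σ |z-5|·P(Z=z)
 = 2·1/5 + 1·1/5 + 0·1/5 + 1·1/5 + 2·1/5
 = 2/5 + 1/5 + 0 + 1/5 + 2/5
 = 6/5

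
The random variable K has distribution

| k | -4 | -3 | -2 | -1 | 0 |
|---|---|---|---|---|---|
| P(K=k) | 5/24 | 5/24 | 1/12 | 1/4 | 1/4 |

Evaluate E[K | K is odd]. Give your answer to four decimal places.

-1.9091

P(K is odd) = 5/24 + 1/4 = 11/24.
E[K | K is odd] = [(-3)·5/24 + (-1)·1/4] / (11/24)
 = -7/8 / (11/24)
 = -21/11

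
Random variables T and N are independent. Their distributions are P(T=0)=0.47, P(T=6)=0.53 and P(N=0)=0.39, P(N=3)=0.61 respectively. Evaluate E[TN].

E[TN] = Σ_t Σ_n tn · P(T=t)P(N=n)
 = 0·0.1833 + 0·0.2867 + 0·0.2067 + 18·0.3233
 = 0 + 0 + 0 + 5.8194
 = 5.8194

5.8194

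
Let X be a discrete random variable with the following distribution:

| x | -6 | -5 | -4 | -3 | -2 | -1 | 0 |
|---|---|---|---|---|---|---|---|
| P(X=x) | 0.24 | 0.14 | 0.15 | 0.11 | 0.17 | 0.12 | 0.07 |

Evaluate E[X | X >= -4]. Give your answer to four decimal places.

-2.2419

P(X >= -4) = 0.15 + 0.11 + 0.17 + 0.12 + 0.07 = 0.62.
E[X | X >= -4] = [(-4)·0.15 + (-3)·0.11 + (-2)·0.17 + (-1)·0.12 + 0·0.07] / 0.62
 = -1.39 / 0.62
 = -139/62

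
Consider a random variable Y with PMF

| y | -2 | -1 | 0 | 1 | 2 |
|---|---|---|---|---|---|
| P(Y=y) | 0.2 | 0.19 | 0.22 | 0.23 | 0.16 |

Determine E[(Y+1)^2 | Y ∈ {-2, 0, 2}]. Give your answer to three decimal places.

3.207

P(Y ∈ {-2, 0, 2}) = 0.2 + 0.22 + 0.16 = 0.58.
E[(Y+1)^2 | Y ∈ {-2, 0, 2}] = [1·0.2 + 1·0.22 + 9·0.16] / 0.58
 = 1.86 / 0.58
 = 93/29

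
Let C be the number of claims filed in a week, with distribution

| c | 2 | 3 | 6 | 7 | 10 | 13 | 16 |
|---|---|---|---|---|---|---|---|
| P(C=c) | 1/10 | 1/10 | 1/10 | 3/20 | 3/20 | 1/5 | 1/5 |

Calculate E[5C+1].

E[5C+1] = Σ (5c+1)·P(C=c)
 = 11·1/10 + 16·1/10 + 31·1/10 + 36·3/20 + 51·3/20 + 66·1/5 + 81·1/5
 = 11/10 + 8/5 + 31/10 + 27/5 + 153/20 + 66/5 + 81/5
 = 193/4

48.25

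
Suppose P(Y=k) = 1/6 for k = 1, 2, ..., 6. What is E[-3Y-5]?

E[-3Y-5] = Σ (-3y-5)·P(Y=y)
 = (-8)·1/6 + (-11)·1/6 + (-14)·1/6 + (-17)·1/6 + (-20)·1/6 + (-23)·1/6
 = (-4/3) + (-11/6) + (-7/3) + (-17/6) + (-10/3) + (-23/6)
 = -31/2

-15.5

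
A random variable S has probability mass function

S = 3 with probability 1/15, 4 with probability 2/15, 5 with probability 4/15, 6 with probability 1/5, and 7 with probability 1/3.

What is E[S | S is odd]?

5.8

P(S is odd) = 1/15 + 4/15 + 1/3 = 2/3.
E[S | S is odd] = [3·1/15 + 5·4/15 + 7·1/3] / (2/3)
 = 58/15 / (2/3)
 = 29/5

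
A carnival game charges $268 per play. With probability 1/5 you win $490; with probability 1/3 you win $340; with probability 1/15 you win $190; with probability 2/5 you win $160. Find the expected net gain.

E[payout] = 490·1/5 + 340·1/3 + 190·1/15 + 160·2/5
 = 98 + 340/3 + 38/3 + 64
 = 288
Net = 288 - 268 = 20

20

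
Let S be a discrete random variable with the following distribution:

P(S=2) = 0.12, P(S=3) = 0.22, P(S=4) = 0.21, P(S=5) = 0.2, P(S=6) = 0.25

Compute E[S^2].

19.82

E[S^2] = Σ s^2·P(S=s)
 = 4·0.12 + 9·0.22 + 16·0.21 + 25·0.2 + 36·0.25
 = 0.48 + 1.98 + 3.36 + 5 + 9
 = 19.82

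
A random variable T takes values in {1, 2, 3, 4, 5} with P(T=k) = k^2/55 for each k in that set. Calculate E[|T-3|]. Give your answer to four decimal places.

E[|T-3|] = Σ |t-3|·P(T=t)
 = 2·1/55 + 1·4/55 + 0·9/55 + 1·16/55 + 2·5/11
 = 2/55 + 4/55 + 0 + 16/55 + 10/11
 = 72/55

1.3091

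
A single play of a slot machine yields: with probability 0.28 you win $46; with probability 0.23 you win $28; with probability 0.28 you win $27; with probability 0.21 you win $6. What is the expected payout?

E[payout] = 46·0.28 + 28·0.23 + 27·0.28 + 6·0.21
 = 12.88 + 6.44 + 7.56 + 1.26
 = 28.14

28.14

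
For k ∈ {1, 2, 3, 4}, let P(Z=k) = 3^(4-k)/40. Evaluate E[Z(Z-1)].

1.2

E[Z(Z-1)] = Σ z(z-1)·P(Z=z)
 = 0·27/40 + 2·9/40 + 6·3/40 + 12·1/40
 = 0 + 9/20 + 9/20 + 3/10
 = 6/5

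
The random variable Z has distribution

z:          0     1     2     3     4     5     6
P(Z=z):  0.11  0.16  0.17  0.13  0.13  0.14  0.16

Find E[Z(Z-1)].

E[Z(Z-1)] = Σ z(z-1)·P(Z=z)
 = 0·0.11 + 0·0.16 + 2·0.17 + 6·0.13 + 12·0.13 + 20·0.14 + 30·0.16
 = 0 + 0 + 0.34 + 0.78 + 1.56 + 2.8 + 4.8
 = 10.28

10.28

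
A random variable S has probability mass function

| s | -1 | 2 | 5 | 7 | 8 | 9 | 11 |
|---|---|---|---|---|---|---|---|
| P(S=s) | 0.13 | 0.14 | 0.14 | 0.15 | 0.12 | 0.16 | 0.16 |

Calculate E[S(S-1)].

45.48

E[S(S-1)] = Σ s(s-1)·P(S=s)
 = 2·0.13 + 2·0.14 + 20·0.14 + 42·0.15 + 56·0.12 + 72·0.16 + 110·0.16
 = 0.26 + 0.28 + 2.8 + 6.3 + 6.72 + 11.52 + 17.6
 = 45.48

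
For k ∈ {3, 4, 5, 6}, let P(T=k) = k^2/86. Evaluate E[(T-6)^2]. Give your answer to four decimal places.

1.9767

E[(T-6)^2] = Σ (t-6)^2·P(T=t)
 = 9·9/86 + 4·8/43 + 1·25/86 + 0·18/43
 = 81/86 + 32/43 + 25/86 + 0
 = 85/43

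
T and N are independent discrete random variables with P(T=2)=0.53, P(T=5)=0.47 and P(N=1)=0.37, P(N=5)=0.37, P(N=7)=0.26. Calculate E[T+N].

7.45

E[T+N] = Σ_t Σ_n (t+n) · P(T=t)P(N=n)
 = 3·0.1961 + 7·0.1961 + 9·0.1378 + 6·0.1739 + 10·0.1739 + 12·0.1222
 = 0.5883 + 1.3727 + 1.2402 + 1.0434 + 1.739 + 1.4664
 = 7.45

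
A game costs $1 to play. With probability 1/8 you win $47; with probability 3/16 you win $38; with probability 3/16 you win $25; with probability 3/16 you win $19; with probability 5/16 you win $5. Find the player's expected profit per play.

E[payout] = 47·1/8 + 38·3/16 + 25·3/16 + 19·3/16 + 5·5/16
 = 47/8 + 57/8 + 75/16 + 57/16 + 25/16
 = 365/16
Net = 365/16 - 1 = 349/16

21.8125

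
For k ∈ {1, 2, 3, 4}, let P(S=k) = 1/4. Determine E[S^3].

25

E[S^3] = Σ s^3·P(S=s)
 = 1·1/4 + 8·1/4 + 27·1/4 + 64·1/4
 = 1/4 + 2 + 27/4 + 16
 = 25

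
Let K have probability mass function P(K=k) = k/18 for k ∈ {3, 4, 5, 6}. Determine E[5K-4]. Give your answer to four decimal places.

E[5K-4] = Σ (5k-4)·P(K=k)
 = 11·1/6 + 16·2/9 + 21·5/18 + 26·1/3
 = 11/6 + 32/9 + 35/6 + 26/3
 = 179/9

19.8889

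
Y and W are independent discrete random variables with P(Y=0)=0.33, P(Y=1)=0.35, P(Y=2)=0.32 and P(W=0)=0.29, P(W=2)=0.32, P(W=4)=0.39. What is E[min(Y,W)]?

0.7029

E[min(Y,W)] = Σ_y Σ_w min(y,w) · P(Y=y)P(W=w)
 = 0·0.0957 + 0·0.1056 + 0·0.1287 + 0·0.1015 + 1·0.112 + 1·0.1365 + 0·0.0928 + 2·0.1024 + 2·0.1248
 = 0 + 0 + 0 + 0 + 0.112 + 0.1365 + 0 + 0.2048 + 0.2496
 = 0.7029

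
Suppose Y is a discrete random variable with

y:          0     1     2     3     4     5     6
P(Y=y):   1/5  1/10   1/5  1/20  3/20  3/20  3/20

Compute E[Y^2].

E[Y^2] = Σ y^2·P(Y=y)
 = 0·1/5 + 1·1/10 + 4·1/5 + 9·1/20 + 16·3/20 + 25·3/20 + 36·3/20
 = 0 + 1/10 + 4/5 + 9/20 + 12/5 + 15/4 + 27/5
 = 129/10

12.9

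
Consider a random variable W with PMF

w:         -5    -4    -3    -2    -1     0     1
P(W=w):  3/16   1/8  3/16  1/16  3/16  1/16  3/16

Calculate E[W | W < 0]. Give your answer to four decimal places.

-3.0833

P(W < 0) = 3/16 + 1/8 + 3/16 + 1/16 + 3/16 = 3/4.
E[W | W < 0] = [(-5)·3/16 + (-4)·1/8 + (-3)·3/16 + (-2)·1/16 + (-1)·3/16] / (3/4)
 = -37/16 / (3/4)
 = -37/12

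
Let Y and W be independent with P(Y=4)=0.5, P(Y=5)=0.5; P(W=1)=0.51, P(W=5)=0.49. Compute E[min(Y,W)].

2.715

E[min(Y,W)] = Σ_y Σ_w min(y,w) · P(Y=y)P(W=w)
 = 1·0.255 + 4·0.245 + 1·0.255 + 5·0.245
 = 0.255 + 0.98 + 0.255 + 1.225
 = 2.715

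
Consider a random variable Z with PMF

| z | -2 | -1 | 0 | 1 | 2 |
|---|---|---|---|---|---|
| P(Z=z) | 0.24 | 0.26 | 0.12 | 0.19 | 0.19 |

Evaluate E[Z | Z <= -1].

-1.48

P(Z <= -1) = 0.24 + 0.26 = 0.5.
E[Z | Z <= -1] = [(-2)·0.24 + (-1)·0.26] / 0.5
 = -0.74 / 0.5
 = -37/25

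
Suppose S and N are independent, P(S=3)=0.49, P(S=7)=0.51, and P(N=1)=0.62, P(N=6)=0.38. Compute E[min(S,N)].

2.3414

E[min(S,N)] = Σ_s Σ_n min(s,n) · P(S=s)P(N=n)
 = 1·0.3038 + 3·0.1862 + 1·0.3162 + 6·0.1938
 = 0.3038 + 0.5586 + 0.3162 + 1.1628
 = 2.3414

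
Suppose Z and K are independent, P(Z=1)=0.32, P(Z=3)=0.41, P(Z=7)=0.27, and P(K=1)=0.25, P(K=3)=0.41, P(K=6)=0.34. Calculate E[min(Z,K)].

2.2954

E[min(Z,K)] = Σ_z Σ_k min(z,k) · P(Z=z)P(K=k)
 = 1·0.08 + 1·0.1312 + 1·0.1088 + 1·0.1025 + 3·0.1681 + 3·0.1394 + 1·0.0675 + 3·0.1107 + 6·0.0918
 = 0.08 + 0.1312 + 0.1088 + 0.1025 + 0.5043 + 0.4182 + 0.0675 + 0.3321 + 0.5508
 = 2.2954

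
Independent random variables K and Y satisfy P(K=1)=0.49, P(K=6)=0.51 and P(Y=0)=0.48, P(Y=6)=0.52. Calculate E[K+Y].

E[K+Y] = Σ_k Σ_y (k+y) · P(K=k)P(Y=y)
 = 1·0.2352 + 7·0.2548 + 6·0.2448 + 12·0.2652
 = 0.2352 + 1.7836 + 1.4688 + 3.1824
 = 6.67

6.67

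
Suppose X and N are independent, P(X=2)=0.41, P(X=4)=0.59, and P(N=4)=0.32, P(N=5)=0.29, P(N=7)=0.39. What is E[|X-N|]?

E[|X-N|] = Σ_x Σ_n |x-n| · P(X=x)P(N=n)
 = 2·0.1312 + 3·0.1189 + 5·0.1599 + 0·0.1888 + 1·0.1711 + 3·0.2301
 = 0.2624 + 0.3567 + 0.7995 + 0 + 0.1711 + 0.6903
 = 2.28

2.28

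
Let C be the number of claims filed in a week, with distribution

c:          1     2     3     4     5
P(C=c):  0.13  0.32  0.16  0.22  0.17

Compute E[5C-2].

E[5C-2] = Σ (5c-2)·P(C=c)
 = 3·0.13 + 8·0.32 + 13·0.16 + 18·0.22 + 23·0.17
 = 0.39 + 2.56 + 2.08 + 3.96 + 3.91
 = 12.9

12.9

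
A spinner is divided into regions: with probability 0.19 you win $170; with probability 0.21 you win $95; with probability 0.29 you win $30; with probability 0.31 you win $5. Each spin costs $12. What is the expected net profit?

E[payout] = 170·0.19 + 95·0.21 + 30·0.29 + 5·0.31
 = 32.3 + 19.95 + 8.7 + 1.55
 = 62.5
Net = 62.5 - 12 = 50.5

50.5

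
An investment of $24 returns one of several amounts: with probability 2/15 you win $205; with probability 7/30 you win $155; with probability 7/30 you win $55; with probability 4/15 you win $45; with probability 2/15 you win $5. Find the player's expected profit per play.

E[payout] = 205·2/15 + 155·7/30 + 55·7/30 + 45·4/15 + 5·2/15
 = 82/3 + 217/6 + 77/6 + 12 + 2/3
 = 89
Net = 89 - 24 = 65

65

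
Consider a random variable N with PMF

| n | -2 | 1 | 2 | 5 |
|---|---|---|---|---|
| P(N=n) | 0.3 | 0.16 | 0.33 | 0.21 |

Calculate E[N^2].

E[N^2] = Σ n^2·P(N=n)
 = 4·0.3 + 1·0.16 + 4·0.33 + 25·0.21
 = 1.2 + 0.16 + 1.32 + 5.25
 = 7.93

7.93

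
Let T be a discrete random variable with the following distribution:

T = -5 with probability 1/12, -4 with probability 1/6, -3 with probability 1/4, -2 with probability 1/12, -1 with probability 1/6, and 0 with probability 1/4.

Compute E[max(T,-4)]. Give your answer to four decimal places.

-2.0833

E[max(T,-4)] = Σ max(t,-4)·P(T=t)
 = (-4)·1/12 + (-4)·1/6 + (-3)·1/4 + (-2)·1/12 + (-1)·1/6 + 0·1/4
 = (-1/3) + (-2/3) + (-3/4) + (-1/6) + (-1/6) + 0
 = -25/12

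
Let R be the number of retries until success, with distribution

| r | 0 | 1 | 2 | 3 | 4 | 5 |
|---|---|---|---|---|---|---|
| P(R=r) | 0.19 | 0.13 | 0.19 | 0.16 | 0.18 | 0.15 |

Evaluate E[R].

2.46

E[R] = Σ r·P(R=r)
 = 0·0.19 + 1·0.13 + 2·0.19 + 3·0.16 + 4·0.18 + 5·0.15
 = 0 + 0.13 + 0.38 + 0.48 + 0.72 + 0.75
 = 2.46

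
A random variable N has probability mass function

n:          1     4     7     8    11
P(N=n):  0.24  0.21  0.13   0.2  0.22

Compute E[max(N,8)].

8.66

E[max(N,8)] = Σ max(n,8)·P(N=n)
 = 8·0.24 + 8·0.21 + 8·0.13 + 8·0.2 + 11·0.22
 = 1.92 + 1.68 + 1.04 + 1.6 + 2.42
 = 8.66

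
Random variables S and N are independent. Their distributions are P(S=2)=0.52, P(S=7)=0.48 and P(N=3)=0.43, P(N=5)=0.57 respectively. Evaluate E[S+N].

8.54

E[S+N] = Σ_s Σ_n (s+n) · P(S=s)P(N=n)
 = 5·0.2236 + 7·0.2964 + 10·0.2064 + 12·0.2736
 = 1.118 + 2.0748 + 2.064 + 3.2832
 = 8.54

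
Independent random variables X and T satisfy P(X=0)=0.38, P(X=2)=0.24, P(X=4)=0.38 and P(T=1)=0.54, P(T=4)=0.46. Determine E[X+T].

E[X+T] = Σ_x Σ_t (x+t) · P(X=x)P(T=t)
 = 1·0.2052 + 4·0.1748 + 3·0.1296 + 6·0.1104 + 5·0.2052 + 8·0.1748
 = 0.2052 + 0.6992 + 0.3888 + 0.6624 + 1.026 + 1.3984
 = 4.38

4.38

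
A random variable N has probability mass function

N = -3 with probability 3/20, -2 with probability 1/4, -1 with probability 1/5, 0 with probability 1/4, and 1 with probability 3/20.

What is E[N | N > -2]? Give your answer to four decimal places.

-0.0833

P(N > -2) = 1/5 + 1/4 + 3/20 = 3/5.
E[N | N > -2] = [(-1)·1/5 + 0·1/4 + 1·3/20] / (3/5)
 = -1/20 / (3/5)
 = -1/12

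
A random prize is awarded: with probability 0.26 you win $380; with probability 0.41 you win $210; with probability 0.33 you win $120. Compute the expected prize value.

E[payout] = 380·0.26 + 210·0.41 + 120·0.33
 = 98.8 + 86.1 + 39.6
 = 224.5

224.5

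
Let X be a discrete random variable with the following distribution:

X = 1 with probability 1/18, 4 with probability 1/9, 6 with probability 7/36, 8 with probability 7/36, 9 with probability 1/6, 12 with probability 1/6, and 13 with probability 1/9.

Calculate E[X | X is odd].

P(X is odd) = 1/18 + 1/6 + 1/9 = 1/3.
E[X | X is odd] = [1·1/18 + 9·1/6 + 13·1/9] / (1/3)
 = 3 / (1/3)
 = 9

9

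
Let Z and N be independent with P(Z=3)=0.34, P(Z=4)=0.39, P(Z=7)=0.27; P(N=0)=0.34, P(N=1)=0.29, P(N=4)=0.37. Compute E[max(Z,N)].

4.5958

E[max(Z,N)] = Σ_z Σ_n max(z,n) · P(Z=z)P(N=n)
 = 3·0.1156 + 3·0.0986 + 4·0.1258 + 4·0.1326 + 4·0.1131 + 4·0.1443 + 7·0.0918 + 7·0.0783 + 7·0.0999
 = 0.3468 + 0.2958 + 0.5032 + 0.5304 + 0.4524 + 0.5772 + 0.6426 + 0.5481 + 0.6993
 = 4.5958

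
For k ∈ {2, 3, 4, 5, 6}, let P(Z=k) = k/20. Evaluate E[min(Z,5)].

4.2

E[min(Z,5)] = Σ min(z,5)·P(Z=z)
 = 2·1/10 + 3·3/20 + 4·1/5 + 5·1/4 + 5·3/10
 = 1/5 + 9/20 + 4/5 + 5/4 + 3/2
 = 21/5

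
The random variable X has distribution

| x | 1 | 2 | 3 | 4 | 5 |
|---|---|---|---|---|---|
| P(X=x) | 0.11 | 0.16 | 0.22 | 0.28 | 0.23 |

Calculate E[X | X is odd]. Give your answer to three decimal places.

P(X is odd) = 0.11 + 0.22 + 0.23 = 0.56.
E[X | X is odd] = [1·0.11 + 3·0.22 + 5·0.23] / 0.56
 = 1.92 / 0.56
 = 24/7

3.429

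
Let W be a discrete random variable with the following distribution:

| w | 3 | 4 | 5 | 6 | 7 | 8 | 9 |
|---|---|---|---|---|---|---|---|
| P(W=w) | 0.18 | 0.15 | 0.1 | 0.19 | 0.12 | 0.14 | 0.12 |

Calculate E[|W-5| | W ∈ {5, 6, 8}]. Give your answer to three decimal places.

1.419

P(W ∈ {5, 6, 8}) = 0.1 + 0.19 + 0.14 = 0.43.
E[|W-5| | W ∈ {5, 6, 8}] = [0·0.1 + 1·0.19 + 3·0.14] / 0.43
 = 0.61 / 0.43
 = 61/43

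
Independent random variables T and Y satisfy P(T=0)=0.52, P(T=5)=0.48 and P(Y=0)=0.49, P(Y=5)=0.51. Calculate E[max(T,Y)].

3.726

E[max(T,Y)] = Σ_t Σ_y max(t,y) · P(T=t)P(Y=y)
 = 0·0.2548 + 5·0.2652 + 5·0.2352 + 5·0.2448
 = 0 + 1.326 + 1.176 + 1.224
 = 3.726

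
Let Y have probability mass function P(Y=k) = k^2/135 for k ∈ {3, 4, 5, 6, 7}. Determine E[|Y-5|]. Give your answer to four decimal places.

E[|Y-5|] = Σ |y-5|·P(Y=y)
 = 2·1/15 + 1·16/135 + 0·5/27 + 1·4/15 + 2·49/135
 = 2/15 + 16/135 + 0 + 4/15 + 98/135
 = 56/45

1.2444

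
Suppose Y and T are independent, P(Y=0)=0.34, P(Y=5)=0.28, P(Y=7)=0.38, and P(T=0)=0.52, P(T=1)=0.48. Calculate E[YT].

1.9488

E[YT] = Σ_y Σ_t yt · P(Y=y)P(T=t)
 = 0·0.1768 + 0·0.1632 + 0·0.1456 + 5·0.1344 + 0·0.1976 + 7·0.1824
 = 0 + 0 + 0 + 0.672 + 0 + 1.2768
 = 1.9488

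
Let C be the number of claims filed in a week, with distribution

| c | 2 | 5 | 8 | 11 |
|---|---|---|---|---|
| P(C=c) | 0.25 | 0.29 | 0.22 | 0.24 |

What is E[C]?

6.35

E[C] = Σ c·P(C=c)
 = 2·0.25 + 5·0.29 + 8·0.22 + 11·0.24
 = 0.5 + 1.45 + 1.76 + 2.64
 = 6.35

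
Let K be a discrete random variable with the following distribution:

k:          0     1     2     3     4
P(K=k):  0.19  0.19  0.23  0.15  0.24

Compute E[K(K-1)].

4.24

E[K(K-1)] = Σ k(k-1)·P(K=k)
 = 0·0.19 + 0·0.19 + 2·0.23 + 6·0.15 + 12·0.24
 = 0 + 0 + 0.46 + 0.9 + 2.88
 = 4.24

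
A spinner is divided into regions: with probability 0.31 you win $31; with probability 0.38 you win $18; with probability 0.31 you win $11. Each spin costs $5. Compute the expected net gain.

14.86

E[payout] = 31·0.31 + 18·0.38 + 11·0.31
 = 9.61 + 6.84 + 3.41
 = 19.86
Net = 19.86 - 5 = 14.86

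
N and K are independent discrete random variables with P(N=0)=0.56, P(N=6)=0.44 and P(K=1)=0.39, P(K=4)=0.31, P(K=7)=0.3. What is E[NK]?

9.8472

E[NK] = Σ_n Σ_k nk · P(N=n)P(K=k)
 = 0·0.2184 + 0·0.1736 + 0·0.168 + 6·0.1716 + 24·0.1364 + 42·0.132
 = 0 + 0 + 0 + 1.0296 + 3.2736 + 5.544
 = 9.8472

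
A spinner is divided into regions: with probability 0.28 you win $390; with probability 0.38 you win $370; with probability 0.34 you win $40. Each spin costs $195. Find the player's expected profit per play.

E[payout] = 390·0.28 + 370·0.38 + 40·0.34
 = 109.2 + 140.6 + 13.6
 = 263.4
Net = 263.4 - 195 = 68.4

68.4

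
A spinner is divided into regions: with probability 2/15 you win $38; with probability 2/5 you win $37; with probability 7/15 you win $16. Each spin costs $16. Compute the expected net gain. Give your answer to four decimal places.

11.3333

E[payout] = 38·2/15 + 37·2/5 + 16·7/15
 = 76/15 + 74/5 + 112/15
 = 82/3
Net = 82/3 - 16 = 34/3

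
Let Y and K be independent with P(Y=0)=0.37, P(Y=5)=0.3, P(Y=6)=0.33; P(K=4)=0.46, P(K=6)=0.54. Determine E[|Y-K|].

2.4832

E[|Y-K|] = Σ_y Σ_k |y-k| · P(Y=y)P(K=k)
 = 4·0.1702 + 6·0.1998 + 1·0.138 + 1·0.162 + 2·0.1518 + 0·0.1782
 = 0.6808 + 1.1988 + 0.138 + 0.162 + 0.3036 + 0
 = 2.4832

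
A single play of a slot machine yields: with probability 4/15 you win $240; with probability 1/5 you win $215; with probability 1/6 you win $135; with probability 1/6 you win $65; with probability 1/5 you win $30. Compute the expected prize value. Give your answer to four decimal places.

146.3333

E[payout] = 240·4/15 + 215·1/5 + 135·1/6 + 65·1/6 + 30·1/5
 = 64 + 43 + 45/2 + 65/6 + 6
 = 439/3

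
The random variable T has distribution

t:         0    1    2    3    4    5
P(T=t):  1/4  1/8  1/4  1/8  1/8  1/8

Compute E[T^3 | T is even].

16

P(T is even) = 1/4 + 1/4 + 1/8 = 5/8.
E[T^3 | T is even] = [0·1/4 + 8·1/4 + 64·1/8] / (5/8)
 = 10 / (5/8)
 = 16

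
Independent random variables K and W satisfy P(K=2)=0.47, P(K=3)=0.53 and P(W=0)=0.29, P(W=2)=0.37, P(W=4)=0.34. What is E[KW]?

5.313

E[KW] = Σ_k Σ_w kw · P(K=k)P(W=w)
 = 0·0.1363 + 4·0.1739 + 8·0.1598 + 0·0.1537 + 6·0.1961 + 12·0.1802
 = 0 + 0.6956 + 1.2784 + 0 + 1.1766 + 2.1624
 = 5.313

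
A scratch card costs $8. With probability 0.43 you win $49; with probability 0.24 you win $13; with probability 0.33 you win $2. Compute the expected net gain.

E[payout] = 49·0.43 + 13·0.24 + 2·0.33
 = 21.07 + 3.12 + 0.66
 = 24.85
Net = 24.85 - 8 = 16.85

16.85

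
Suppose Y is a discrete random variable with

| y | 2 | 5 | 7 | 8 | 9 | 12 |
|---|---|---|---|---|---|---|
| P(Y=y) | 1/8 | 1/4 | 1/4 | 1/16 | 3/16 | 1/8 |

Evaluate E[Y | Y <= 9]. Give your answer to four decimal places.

P(Y <= 9) = 1/8 + 1/4 + 1/4 + 1/16 + 3/16 = 7/8.
E[Y | Y <= 9] = [2·1/8 + 5·1/4 + 7·1/4 + 8·1/16 + 9·3/16] / (7/8)
 = 87/16 / (7/8)
 = 87/14

6.2143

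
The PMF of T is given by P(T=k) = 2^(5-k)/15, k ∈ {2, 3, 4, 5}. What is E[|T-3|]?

0.8

E[|T-3|] = Σ |t-3|·P(T=t)
 = 1·8/15 + 0·4/15 + 1·2/15 + 2·1/15
 = 8/15 + 0 + 2/15 + 2/15
 = 4/5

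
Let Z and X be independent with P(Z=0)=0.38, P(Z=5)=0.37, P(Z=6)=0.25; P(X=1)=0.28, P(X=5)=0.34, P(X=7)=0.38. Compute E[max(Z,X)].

E[max(Z,X)] = Σ_z Σ_x max(z,x) · P(Z=z)P(X=x)
 = 1·0.1064 + 5·0.1292 + 7·0.1444 + 5·0.1036 + 5·0.1258 + 7·0.1406 + 6·0.07 + 6·0.085 + 7·0.095
 = 0.1064 + 0.646 + 1.0108 + 0.518 + 0.629 + 0.9842 + 0.42 + 0.51 + 0.665
 = 5.4894

5.4894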